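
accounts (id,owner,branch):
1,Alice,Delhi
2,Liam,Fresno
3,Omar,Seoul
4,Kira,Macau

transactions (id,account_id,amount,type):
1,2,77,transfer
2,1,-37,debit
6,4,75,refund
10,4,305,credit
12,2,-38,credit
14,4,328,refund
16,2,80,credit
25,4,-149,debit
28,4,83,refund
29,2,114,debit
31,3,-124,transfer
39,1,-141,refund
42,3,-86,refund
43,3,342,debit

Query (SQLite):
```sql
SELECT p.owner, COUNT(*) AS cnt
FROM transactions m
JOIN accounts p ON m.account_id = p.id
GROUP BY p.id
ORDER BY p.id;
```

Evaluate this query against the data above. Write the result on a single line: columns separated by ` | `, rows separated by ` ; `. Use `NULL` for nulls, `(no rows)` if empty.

Alice | 2 ; Liam | 4 ; Omar | 3 ; Kira | 5

Join each transactions row to its accounts via account_id.
Group joined rows by accounts.id; compute COUNT(*) per group.
  1: ids {2, 39} → COUNT(*)=2
  2: ids {1, 12, 16, 29} → COUNT(*)=4
  3: ids {31, 42, 43} → COUNT(*)=3
  4: ids {6, 10, 14, 25, 28} → COUNT(*)=5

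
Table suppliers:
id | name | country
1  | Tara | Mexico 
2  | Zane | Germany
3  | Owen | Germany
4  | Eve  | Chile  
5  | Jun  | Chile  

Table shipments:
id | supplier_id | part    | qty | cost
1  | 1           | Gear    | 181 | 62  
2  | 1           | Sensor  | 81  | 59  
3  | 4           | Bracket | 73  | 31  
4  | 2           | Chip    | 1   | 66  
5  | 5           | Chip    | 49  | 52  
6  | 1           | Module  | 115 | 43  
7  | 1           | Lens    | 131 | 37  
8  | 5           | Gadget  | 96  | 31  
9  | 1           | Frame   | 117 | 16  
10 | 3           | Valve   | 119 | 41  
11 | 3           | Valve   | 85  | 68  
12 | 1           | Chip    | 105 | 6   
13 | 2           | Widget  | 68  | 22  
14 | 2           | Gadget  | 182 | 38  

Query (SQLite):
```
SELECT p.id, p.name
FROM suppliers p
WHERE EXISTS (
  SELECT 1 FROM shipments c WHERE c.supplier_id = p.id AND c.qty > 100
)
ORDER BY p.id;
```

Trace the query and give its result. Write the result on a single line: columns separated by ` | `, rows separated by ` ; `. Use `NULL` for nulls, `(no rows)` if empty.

1 | Tara ; 2 | Zane ; 3 | Owen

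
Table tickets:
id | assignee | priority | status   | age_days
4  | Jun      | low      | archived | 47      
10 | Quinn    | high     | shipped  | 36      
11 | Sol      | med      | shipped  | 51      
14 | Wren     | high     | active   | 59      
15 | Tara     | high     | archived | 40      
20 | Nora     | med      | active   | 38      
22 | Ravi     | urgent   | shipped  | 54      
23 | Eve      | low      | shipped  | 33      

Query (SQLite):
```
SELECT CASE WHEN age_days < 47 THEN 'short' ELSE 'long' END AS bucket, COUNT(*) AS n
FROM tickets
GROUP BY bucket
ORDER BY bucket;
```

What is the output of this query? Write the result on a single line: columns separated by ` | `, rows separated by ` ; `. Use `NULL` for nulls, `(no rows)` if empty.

long | 4 ; short | 4

Bucket rows by age_days < 47 → 'short' else 'long'; count each bucket.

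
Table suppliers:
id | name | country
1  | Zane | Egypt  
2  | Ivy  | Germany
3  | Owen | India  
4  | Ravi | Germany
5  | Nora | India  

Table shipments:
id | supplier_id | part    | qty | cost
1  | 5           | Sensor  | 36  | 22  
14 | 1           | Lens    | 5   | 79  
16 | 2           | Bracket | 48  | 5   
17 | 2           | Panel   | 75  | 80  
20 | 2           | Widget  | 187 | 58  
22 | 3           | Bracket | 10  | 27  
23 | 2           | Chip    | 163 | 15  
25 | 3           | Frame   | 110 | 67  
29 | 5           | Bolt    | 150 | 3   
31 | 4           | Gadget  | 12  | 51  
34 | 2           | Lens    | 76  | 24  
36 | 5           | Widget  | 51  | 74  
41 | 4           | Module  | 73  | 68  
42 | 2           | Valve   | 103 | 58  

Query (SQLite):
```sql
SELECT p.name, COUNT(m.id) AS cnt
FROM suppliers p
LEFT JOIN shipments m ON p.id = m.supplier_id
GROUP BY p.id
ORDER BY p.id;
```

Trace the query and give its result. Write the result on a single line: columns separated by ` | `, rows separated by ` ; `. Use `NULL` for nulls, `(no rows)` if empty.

Zane | 1 ; Ivy | 6 ; Owen | 2 ; Ravi | 2 ; Nora | 3

LEFT JOIN keeps every suppliers row; unmatched ones get NULL for shipments columns.
Group by suppliers.id and compute COUNT(m.id). COUNT(col) of an all-NULL group is 0.
  1: ids {14} → COUNT(m.id)=1
  2: ids {16, 17, 20, 23, 34, 42} → COUNT(m.id)=6
  3: ids {22, 25} → COUNT(m.id)=2
  4: ids {31, 41} → COUNT(m.id)=2
  5: ids {1, 29, 36} → COUNT(m.id)=3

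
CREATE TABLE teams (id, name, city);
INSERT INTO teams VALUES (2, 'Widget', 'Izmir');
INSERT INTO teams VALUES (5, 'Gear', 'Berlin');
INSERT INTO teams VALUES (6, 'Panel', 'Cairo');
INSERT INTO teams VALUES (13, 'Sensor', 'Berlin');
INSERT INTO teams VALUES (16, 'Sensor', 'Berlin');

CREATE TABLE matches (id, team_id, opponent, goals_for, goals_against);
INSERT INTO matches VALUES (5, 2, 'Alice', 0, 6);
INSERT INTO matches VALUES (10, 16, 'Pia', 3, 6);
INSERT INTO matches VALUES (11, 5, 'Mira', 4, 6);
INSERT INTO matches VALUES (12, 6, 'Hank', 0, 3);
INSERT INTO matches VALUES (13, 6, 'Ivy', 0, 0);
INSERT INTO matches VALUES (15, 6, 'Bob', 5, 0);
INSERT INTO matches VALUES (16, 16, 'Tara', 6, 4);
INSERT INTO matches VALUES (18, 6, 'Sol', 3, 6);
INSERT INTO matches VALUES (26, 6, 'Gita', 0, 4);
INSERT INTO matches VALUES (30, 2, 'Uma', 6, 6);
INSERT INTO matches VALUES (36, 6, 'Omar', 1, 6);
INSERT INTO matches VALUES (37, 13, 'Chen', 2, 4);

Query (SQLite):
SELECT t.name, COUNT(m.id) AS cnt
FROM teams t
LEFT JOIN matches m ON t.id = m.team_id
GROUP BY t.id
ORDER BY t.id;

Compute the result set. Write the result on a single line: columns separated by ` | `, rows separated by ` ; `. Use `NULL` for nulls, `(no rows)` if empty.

LEFT JOIN keeps every teams row; unmatched ones get NULL for matches columns.
Group by teams.id and compute COUNT(m.id). COUNT(col) of an all-NULL group is 0.
  2: ids {5, 30} → COUNT(m.id)=2
  5: ids {11} → COUNT(m.id)=1
  6: ids {12, 13, 15, 18, 26, 36} → COUNT(m.id)=6
  13: ids {37} → COUNT(m.id)=1
  16: ids {10, 16} → COUNT(m.id)=2

Widget | 2 ; Gear | 1 ; Panel | 6 ; Sensor | 1 ; Sensor | 2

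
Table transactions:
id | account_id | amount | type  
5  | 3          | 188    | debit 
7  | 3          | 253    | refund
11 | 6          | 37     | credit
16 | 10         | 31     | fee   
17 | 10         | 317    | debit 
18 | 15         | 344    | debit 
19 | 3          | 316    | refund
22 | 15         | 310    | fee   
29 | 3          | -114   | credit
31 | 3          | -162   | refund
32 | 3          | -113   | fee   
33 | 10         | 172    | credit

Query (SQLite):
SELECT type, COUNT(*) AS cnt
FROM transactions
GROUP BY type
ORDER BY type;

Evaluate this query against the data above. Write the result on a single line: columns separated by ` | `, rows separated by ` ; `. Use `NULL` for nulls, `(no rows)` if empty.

credit | 3 ; debit | 3 ; fee | 3 ; refund | 3

Partition transactions by type; compute COUNT(*) within each group.
  credit: ids {11, 29, 33} → COUNT(*)=3
  debit: ids {5, 17, 18} → COUNT(*)=3
  fee: ids {16, 22, 32} → COUNT(*)=3
  refund: ids {7, 19, 31} → COUNT(*)=3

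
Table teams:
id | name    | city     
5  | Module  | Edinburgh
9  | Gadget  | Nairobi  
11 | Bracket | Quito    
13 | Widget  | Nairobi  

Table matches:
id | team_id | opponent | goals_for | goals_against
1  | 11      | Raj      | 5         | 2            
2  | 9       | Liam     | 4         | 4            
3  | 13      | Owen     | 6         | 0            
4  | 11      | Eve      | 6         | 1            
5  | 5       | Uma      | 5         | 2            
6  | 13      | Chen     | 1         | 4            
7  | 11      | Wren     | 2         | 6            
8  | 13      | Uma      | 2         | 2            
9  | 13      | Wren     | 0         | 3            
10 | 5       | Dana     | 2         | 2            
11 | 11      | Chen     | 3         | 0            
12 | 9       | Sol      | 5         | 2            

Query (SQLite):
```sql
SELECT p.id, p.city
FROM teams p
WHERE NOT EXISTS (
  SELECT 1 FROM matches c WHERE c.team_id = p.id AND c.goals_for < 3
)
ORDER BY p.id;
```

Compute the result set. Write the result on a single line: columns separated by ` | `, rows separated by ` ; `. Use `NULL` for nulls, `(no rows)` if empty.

For each teams row, check whether any matches with matching team_id has goals_for < 3.
Keep rows where that is false.

9 | Nairobi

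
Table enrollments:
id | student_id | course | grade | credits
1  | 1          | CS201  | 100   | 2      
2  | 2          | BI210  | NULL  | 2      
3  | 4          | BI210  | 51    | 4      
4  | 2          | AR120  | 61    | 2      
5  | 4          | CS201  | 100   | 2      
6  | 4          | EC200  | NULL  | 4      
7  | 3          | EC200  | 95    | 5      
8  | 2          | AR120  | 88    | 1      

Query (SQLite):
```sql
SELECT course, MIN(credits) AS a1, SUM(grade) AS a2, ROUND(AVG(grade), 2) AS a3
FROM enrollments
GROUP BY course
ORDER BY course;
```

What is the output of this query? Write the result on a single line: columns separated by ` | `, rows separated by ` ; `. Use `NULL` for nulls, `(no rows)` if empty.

AR120 | 1 | 149 | 74.5 ; BI210 | 2 | 51 | 51 ; CS201 | 2 | 200 | 100 ; EC200 | 4 | 95 | 95

Group enrollments by course.
Per group compute: MIN(credits), SUM(grade), ROUND(AVG(grade), 2).
  AR120: ids {4, 8} → MIN(credits)=1, SUM(grade)=149, ROUND(AVG(grade), 2)=74.5
  BI210: ids {2, 3} → MIN(credits)=2, SUM(grade)=51, ROUND(AVG(grade), 2)=51
  CS201: ids {1, 5} → MIN(credits)=2, SUM(grade)=200, ROUND(AVG(grade), 2)=100
  EC200: ids {6, 7} → MIN(credits)=4, SUM(grade)=95, ROUND(AVG(grade), 2)=95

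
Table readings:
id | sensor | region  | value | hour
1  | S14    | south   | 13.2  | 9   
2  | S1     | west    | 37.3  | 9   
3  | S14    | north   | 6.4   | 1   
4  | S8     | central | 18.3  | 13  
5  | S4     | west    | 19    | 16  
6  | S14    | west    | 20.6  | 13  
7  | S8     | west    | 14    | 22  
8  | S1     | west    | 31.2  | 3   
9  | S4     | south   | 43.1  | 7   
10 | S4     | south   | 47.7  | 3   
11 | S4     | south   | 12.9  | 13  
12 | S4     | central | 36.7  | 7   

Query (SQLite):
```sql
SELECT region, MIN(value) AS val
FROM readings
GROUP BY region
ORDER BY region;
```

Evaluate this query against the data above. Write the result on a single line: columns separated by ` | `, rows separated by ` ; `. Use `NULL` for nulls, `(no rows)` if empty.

central | 18.3 ; north | 6.4 ; south | 12.9 ; west | 14

Partition readings by region; compute MIN(value) within each group.
  central: ids {4, 12} → MIN(value)=18.3
  north: ids {3} → MIN(value)=6.4
  south: ids {1, 9, 10, 11} → MIN(value)=12.9
  west: ids {2, 5, 6, 7, 8} → MIN(value)=14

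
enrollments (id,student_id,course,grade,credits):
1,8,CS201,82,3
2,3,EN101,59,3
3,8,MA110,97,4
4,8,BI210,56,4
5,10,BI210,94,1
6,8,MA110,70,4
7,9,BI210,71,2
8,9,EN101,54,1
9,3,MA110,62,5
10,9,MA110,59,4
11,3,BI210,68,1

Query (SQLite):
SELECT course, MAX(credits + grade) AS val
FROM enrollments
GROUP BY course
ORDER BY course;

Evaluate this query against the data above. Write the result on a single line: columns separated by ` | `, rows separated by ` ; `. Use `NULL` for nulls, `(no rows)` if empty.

For each row compute credits + grade.
Group by course; take MAX of the expression per group.
  BI210: ids {4, 5, 7, 11} → MAX(credits + grade)=95
  CS201: ids {1} → MAX(credits + grade)=85
  EN101: ids {2, 8} → MAX(credits + grade)=62
  MA110: ids {3, 6, 9, 10} → MAX(credits + grade)=101

BI210 | 95 ; CS201 | 85 ; EN101 | 62 ; MA110 | 101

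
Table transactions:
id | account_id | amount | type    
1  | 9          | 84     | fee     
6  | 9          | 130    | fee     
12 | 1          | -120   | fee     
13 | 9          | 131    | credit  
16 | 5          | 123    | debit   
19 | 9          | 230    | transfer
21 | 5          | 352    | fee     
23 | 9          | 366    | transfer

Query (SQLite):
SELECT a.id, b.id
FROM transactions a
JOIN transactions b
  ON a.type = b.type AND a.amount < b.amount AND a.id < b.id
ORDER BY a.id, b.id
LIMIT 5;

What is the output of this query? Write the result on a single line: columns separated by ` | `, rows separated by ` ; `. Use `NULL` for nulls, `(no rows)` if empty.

Pairs (a,b) with same type, a.amount < b.amount, a.id < b.id.
type groups: credit:{13} debit:{16} fee:{1,6,12,21} transfer:{19,23}
Ordered by (a.id, b.id); first 5.

1 | 6 ; 1 | 21 ; 6 | 21 ; 12 | 21 ; 19 | 23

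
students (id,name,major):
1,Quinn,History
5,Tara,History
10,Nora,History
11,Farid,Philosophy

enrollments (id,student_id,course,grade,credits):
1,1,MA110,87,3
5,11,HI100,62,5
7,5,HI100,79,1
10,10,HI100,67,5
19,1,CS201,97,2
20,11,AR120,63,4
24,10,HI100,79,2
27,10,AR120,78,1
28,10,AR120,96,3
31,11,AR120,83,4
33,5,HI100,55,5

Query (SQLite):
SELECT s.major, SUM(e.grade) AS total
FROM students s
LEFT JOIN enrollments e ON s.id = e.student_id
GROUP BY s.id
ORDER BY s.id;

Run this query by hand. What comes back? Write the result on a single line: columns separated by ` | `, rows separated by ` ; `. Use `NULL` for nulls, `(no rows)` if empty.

LEFT JOIN keeps every students row; unmatched ones get NULL for enrollments columns.
Group by students.id and compute SUM(e.grade). SUM over an all-NULL group is NULL.
  1: ids {1, 19} → SUM(e.grade)=184
  5: ids {7, 33} → SUM(e.grade)=134
  10: ids {10, 24, 27, 28} → SUM(e.grade)=320
  11: ids {5, 20, 31} → SUM(e.grade)=208

History | 184 ; History | 134 ; History | 320 ; Philosophy | 208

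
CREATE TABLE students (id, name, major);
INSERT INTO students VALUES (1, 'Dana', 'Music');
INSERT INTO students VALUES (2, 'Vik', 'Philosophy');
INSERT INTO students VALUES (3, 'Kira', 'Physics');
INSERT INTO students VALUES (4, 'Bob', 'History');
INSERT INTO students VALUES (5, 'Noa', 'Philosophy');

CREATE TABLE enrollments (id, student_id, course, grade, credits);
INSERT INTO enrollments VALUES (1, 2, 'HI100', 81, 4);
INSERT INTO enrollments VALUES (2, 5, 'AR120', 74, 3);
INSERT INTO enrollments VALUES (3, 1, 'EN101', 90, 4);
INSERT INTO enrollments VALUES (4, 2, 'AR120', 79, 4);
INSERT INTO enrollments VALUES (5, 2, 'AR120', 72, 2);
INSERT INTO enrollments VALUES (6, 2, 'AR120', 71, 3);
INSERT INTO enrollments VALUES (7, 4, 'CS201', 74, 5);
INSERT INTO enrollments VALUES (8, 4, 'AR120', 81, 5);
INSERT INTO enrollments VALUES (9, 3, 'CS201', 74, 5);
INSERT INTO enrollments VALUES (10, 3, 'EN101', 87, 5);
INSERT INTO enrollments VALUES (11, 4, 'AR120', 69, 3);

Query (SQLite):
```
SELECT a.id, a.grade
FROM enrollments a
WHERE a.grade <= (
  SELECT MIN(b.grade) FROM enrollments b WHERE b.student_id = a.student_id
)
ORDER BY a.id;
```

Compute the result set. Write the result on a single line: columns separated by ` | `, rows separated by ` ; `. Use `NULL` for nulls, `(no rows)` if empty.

For each enrollments row a, compute MIN(grade) over rows sharing a.student_id.
Keep row a if a.grade <= that per-group MIN.
  student_id=1: MIN(grade) = 90
  student_id=2: MIN(grade) = 71
  student_id=3: MIN(grade) = 74
  student_id=4: MIN(grade) = 69
  student_id=5: MIN(grade) = 74

2 | 74 ; 3 | 90 ; 6 | 71 ; 9 | 74 ; 11 | 69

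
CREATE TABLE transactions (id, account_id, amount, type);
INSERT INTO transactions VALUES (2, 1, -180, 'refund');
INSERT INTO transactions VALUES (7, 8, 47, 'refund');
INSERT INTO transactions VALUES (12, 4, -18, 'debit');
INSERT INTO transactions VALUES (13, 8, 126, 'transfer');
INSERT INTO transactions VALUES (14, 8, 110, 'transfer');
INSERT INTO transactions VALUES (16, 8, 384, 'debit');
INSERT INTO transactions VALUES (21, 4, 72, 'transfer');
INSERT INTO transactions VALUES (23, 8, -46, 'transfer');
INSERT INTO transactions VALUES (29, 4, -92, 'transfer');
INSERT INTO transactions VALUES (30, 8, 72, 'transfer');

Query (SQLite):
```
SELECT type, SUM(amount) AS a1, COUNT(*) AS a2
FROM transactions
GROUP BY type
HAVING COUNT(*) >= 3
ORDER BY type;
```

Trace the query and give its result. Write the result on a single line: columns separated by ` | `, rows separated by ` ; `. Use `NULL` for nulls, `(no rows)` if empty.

Group transactions by type.
Per group compute: SUM(amount), COUNT(*).
HAVING: drop groups with fewer than 3 rows.
  debit: ids {12, 16} → SUM(amount)=366, COUNT(*)=2
  refund: ids {2, 7} → SUM(amount)=-133, COUNT(*)=2
  transfer: ids {13, 14, 21, 23, 29, 30} → SUM(amount)=242, COUNT(*)=6

transfer | 242 | 6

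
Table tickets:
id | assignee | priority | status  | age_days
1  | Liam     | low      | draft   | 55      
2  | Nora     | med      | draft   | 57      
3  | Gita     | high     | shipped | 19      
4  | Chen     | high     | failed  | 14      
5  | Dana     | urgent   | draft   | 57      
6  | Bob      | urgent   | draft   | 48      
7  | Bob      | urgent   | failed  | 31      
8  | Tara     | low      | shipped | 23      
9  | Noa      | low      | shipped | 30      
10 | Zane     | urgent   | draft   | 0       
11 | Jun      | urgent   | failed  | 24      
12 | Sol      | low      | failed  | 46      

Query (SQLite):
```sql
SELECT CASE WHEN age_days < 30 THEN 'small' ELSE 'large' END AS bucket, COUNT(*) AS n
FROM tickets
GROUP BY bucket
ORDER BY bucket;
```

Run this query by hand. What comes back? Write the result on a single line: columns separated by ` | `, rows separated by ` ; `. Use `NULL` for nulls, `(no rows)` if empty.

Bucket rows by age_days < 30 → 'small' else 'large'; count each bucket.

large | 7 ; small | 5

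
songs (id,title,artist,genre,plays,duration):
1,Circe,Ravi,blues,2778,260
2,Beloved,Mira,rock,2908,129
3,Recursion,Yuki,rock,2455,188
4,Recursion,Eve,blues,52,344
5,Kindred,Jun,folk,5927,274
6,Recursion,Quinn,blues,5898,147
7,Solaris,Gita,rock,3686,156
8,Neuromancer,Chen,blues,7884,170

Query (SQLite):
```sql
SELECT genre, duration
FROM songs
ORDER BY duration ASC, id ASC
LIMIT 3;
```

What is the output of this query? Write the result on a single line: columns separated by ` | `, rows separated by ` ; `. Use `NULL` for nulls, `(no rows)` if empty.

rock | 129 ; blues | 147 ; rock | 156

Sort by duration asc, tiebreak id asc: (129, id=2), (147, id=6), (156, id=7), (170, id=8), (188, id=3), (260, id=1) …. Take first 3.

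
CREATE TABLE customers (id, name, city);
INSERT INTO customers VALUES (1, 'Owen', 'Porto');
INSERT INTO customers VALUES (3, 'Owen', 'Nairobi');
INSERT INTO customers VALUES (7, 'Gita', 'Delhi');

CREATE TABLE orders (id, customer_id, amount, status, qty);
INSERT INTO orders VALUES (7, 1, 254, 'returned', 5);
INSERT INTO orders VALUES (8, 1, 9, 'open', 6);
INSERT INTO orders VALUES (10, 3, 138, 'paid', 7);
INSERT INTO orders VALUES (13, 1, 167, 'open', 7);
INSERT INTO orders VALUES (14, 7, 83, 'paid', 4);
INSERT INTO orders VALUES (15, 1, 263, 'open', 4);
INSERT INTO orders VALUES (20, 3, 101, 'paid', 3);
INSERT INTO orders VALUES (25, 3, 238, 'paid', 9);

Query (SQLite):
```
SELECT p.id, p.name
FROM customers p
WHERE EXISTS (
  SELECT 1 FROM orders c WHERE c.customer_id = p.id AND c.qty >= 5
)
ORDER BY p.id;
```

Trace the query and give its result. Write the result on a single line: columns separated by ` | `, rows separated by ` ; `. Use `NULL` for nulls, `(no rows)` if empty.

1 | Owen ; 3 | Owen

For each customers row, check whether any orders with matching customer_id has qty >= 5.
Keep rows where that is true.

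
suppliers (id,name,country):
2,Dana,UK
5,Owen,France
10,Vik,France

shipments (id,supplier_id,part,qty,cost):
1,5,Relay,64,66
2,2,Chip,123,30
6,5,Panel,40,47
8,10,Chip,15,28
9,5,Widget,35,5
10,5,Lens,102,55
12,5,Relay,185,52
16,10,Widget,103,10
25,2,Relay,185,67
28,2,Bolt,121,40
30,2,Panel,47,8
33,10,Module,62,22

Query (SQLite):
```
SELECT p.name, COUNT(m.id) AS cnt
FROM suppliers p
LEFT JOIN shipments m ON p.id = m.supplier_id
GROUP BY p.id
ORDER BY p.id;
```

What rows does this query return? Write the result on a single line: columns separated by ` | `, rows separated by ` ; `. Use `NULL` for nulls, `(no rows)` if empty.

Dana | 4 ; Owen | 5 ; Vik | 3

LEFT JOIN keeps every suppliers row; unmatched ones get NULL for shipments columns.
Group by suppliers.id and compute COUNT(m.id). COUNT(col) of an all-NULL group is 0.
  2: ids {2, 25, 28, 30} → COUNT(m.id)=4
  5: ids {1, 6, 9, 10, 12} → COUNT(m.id)=5
  10: ids {8, 16, 33} → COUNT(m.id)=3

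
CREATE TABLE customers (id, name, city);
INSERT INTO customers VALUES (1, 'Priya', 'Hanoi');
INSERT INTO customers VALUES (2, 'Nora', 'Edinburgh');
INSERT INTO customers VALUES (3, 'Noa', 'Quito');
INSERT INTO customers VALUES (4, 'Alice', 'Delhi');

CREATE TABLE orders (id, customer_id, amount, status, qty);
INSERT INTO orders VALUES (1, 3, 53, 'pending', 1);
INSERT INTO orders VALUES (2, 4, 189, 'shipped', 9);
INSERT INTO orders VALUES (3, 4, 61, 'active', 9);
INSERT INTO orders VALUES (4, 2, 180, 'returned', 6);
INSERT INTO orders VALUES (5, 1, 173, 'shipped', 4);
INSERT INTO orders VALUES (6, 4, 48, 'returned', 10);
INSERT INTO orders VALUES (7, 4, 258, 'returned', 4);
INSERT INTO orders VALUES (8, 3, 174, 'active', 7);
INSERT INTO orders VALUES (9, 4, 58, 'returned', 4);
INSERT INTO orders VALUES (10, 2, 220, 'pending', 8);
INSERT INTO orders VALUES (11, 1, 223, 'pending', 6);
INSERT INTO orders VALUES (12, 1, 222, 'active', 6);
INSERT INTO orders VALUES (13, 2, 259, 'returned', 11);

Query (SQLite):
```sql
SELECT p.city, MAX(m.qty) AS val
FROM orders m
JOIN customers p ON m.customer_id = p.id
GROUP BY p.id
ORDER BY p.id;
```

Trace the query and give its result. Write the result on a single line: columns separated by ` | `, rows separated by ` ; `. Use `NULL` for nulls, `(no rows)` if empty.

Hanoi | 6 ; Edinburgh | 11 ; Quito | 7 ; Delhi | 10

Join each orders row to its customers via customer_id.
Group joined rows by customers.id; compute MAX(m.qty) per group.
  1: ids {5, 11, 12} → MAX(m.qty)=6
  2: ids {4, 10, 13} → MAX(m.qty)=11
  3: ids {1, 8} → MAX(m.qty)=7
  4: ids {2, 3, 6, 7, 9} → MAX(m.qty)=10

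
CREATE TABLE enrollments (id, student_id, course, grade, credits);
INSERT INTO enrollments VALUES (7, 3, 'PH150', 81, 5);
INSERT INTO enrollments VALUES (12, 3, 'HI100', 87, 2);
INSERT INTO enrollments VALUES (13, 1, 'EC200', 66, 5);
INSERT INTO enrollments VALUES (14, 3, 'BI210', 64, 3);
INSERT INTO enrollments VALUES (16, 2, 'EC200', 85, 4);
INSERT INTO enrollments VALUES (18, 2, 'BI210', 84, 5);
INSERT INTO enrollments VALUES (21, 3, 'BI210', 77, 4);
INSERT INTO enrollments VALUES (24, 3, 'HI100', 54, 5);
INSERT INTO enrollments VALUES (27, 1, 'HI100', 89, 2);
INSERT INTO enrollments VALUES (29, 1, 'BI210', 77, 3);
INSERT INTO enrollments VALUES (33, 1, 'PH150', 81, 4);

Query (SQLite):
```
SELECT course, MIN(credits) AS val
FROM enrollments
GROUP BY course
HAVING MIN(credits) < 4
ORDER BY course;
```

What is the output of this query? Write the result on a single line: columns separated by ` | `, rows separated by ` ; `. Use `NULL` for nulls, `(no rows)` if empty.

BI210 | 3 ; HI100 | 2

Partition enrollments by course; compute MIN(credits) within each group.
HAVING: keep groups where MIN(credits) < 4.
  BI210: ids {14, 18, 21, 29} → MIN(credits)=3
  EC200: ids {13, 16} → MIN(credits)=4
  HI100: ids {12, 24, 27} → MIN(credits)=2
  PH150: ids {7, 33} → MIN(credits)=4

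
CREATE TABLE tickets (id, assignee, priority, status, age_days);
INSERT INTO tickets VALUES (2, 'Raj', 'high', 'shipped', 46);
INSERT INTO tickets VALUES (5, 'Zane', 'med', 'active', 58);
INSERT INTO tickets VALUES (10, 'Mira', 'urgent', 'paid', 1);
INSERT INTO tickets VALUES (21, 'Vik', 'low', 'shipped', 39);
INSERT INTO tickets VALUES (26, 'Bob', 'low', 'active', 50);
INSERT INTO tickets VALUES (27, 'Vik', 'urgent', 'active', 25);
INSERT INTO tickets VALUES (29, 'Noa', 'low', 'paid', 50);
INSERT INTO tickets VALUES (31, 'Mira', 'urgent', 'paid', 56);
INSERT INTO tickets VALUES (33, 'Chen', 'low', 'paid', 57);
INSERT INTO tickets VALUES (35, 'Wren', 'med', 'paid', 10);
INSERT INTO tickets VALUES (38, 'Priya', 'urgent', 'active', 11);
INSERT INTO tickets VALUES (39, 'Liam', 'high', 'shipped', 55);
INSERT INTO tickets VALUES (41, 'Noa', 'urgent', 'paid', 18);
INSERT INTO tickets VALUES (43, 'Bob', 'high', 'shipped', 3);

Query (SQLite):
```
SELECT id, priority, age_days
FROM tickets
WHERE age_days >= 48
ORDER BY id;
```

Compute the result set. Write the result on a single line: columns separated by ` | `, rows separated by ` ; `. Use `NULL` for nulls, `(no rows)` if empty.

age_days >= 48: ids {5, 26, 29, 31, 33, 39}

5 | med | 58 ; 26 | low | 50 ; 29 | low | 50 ; 31 | urgent | 56 ; 33 | low | 57 ; 39 | high | 55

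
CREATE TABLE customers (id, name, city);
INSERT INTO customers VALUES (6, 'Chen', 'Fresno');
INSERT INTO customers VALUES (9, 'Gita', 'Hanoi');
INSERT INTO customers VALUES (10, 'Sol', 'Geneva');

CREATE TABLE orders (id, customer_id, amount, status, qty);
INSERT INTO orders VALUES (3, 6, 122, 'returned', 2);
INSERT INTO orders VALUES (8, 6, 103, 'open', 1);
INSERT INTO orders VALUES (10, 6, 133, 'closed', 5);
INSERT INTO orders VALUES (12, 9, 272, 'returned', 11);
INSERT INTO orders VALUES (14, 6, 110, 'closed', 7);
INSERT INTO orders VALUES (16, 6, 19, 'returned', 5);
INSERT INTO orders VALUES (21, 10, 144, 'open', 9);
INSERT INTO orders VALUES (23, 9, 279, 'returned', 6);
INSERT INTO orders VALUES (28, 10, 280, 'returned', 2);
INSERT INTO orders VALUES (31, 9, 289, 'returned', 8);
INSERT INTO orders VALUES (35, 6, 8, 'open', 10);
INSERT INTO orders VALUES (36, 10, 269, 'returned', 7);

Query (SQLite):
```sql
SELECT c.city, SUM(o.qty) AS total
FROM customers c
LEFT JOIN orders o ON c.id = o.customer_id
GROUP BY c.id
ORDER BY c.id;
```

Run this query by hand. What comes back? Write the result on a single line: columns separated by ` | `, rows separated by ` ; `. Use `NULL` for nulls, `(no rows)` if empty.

LEFT JOIN keeps every customers row; unmatched ones get NULL for orders columns.
Group by customers.id and compute SUM(o.qty). SUM over an all-NULL group is NULL.
  6: ids {3, 8, 10, 14, 16, 35} → SUM(o.qty)=30
  9: ids {12, 23, 31} → SUM(o.qty)=25
  10: ids {21, 28, 36} → SUM(o.qty)=18

Fresno | 30 ; Hanoi | 25 ; Geneva | 18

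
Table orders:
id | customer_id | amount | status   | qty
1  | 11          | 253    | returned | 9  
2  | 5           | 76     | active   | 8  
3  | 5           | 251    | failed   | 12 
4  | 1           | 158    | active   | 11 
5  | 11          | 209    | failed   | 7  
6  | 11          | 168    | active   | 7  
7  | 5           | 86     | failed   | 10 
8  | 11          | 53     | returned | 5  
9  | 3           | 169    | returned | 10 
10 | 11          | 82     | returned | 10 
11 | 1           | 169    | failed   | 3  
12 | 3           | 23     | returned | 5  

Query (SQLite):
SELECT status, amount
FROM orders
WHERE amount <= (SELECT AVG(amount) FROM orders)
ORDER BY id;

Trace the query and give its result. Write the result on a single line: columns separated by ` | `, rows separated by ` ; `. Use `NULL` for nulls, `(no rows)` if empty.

Scalar subquery: AVG(amount) over all orders rows = 141.416667 (≈; comparison uses full precision).
Keep rows where amount <= that value.

active | 76 ; failed | 86 ; returned | 53 ; returned | 82 ; returned | 23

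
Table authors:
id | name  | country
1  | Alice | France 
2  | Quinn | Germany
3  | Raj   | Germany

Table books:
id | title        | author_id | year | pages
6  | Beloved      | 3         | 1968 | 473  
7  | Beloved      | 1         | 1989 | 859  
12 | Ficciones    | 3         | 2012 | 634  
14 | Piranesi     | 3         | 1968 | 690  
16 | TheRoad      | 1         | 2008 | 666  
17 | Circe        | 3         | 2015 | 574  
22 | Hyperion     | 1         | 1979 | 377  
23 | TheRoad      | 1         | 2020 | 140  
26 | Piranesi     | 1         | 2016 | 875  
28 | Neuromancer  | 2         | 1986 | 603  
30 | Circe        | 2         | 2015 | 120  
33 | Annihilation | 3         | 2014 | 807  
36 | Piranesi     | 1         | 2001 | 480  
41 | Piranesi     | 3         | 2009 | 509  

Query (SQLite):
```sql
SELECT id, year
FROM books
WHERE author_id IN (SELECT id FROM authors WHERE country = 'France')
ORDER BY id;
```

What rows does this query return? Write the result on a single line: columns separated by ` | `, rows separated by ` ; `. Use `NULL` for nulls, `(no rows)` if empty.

Inner query: authors.id where country = 'France'.
Outer: keep books rows whose author_id is in that set.
Inner query → {1}

7 | 1989 ; 16 | 2008 ; 22 | 1979 ; 23 | 2020 ; 26 | 2016 ; 36 | 2001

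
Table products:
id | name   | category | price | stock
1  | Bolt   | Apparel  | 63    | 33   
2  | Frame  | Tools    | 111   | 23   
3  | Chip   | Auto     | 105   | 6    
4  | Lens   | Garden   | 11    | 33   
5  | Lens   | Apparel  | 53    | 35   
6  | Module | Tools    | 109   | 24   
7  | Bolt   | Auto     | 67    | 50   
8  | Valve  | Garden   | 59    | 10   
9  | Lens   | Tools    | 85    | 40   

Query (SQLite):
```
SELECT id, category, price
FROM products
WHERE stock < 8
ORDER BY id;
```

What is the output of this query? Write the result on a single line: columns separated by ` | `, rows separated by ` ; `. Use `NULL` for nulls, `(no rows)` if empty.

3 | Auto | 105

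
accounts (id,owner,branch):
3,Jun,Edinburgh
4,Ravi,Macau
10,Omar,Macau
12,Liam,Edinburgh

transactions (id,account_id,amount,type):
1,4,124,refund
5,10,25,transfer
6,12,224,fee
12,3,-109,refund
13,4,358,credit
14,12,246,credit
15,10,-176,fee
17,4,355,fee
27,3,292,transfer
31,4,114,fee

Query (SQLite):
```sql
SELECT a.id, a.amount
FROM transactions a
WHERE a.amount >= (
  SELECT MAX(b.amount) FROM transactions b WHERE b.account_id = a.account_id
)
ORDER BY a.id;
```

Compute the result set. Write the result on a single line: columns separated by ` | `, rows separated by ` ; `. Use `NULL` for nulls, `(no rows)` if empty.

5 | 25 ; 13 | 358 ; 14 | 246 ; 27 | 292

For each transactions row a, compute MAX(amount) over rows sharing a.account_id.
Keep row a if a.amount >= that per-group MAX.
  account_id=3: MAX(amount) = 292
  account_id=4: MAX(amount) = 358
  account_id=10: MAX(amount) = 25
  account_id=12: MAX(amount) = 246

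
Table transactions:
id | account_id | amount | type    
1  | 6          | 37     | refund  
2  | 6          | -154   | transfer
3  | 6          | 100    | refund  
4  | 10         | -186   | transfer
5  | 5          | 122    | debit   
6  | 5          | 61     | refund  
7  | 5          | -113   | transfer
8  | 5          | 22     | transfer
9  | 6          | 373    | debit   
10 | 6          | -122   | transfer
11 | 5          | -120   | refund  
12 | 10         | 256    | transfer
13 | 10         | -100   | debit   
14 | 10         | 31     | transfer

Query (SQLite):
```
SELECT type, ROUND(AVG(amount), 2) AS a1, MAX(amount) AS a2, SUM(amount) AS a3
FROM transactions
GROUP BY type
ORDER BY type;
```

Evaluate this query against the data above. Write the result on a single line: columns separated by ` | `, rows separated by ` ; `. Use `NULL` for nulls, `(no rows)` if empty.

debit | 131.67 | 373 | 395 ; refund | 19.5 | 100 | 78 ; transfer | -38 | 256 | -266

Group transactions by type.
Per group compute: ROUND(AVG(amount), 2), MAX(amount), SUM(amount).
  debit: ids {5, 9, 13} → ROUND(AVG(amount), 2)=131.67, MAX(amount)=373, SUM(amount)=395
  refund: ids {1, 3, 6, 11} → ROUND(AVG(amount), 2)=19.5, MAX(amount)=100, SUM(amount)=78
  transfer: ids {2, 4, 7, 8, 10, 12, 14} → ROUND(AVG(amount), 2)=-38, MAX(amount)=256, SUM(amount)=-266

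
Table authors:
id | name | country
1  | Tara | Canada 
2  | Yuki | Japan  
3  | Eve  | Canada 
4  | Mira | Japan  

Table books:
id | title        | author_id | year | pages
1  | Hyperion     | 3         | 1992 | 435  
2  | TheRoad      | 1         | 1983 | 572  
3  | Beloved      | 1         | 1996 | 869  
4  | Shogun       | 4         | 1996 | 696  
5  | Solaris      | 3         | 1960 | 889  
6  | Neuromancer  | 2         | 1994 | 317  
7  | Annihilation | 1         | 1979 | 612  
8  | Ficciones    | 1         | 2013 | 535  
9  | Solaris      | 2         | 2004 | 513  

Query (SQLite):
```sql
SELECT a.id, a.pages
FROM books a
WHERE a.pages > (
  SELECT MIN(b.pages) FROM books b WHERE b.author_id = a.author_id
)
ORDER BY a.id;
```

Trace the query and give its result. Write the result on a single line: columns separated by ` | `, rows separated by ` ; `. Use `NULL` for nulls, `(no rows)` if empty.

For each books row a, compute MIN(pages) over rows sharing a.author_id.
Keep row a if a.pages > that per-group MIN.
  author_id=1: MIN(pages) = 535
  author_id=2: MIN(pages) = 317
  author_id=3: MIN(pages) = 435
  author_id=4: MIN(pages) = 696

2 | 572 ; 3 | 869 ; 5 | 889 ; 7 | 612 ; 9 | 513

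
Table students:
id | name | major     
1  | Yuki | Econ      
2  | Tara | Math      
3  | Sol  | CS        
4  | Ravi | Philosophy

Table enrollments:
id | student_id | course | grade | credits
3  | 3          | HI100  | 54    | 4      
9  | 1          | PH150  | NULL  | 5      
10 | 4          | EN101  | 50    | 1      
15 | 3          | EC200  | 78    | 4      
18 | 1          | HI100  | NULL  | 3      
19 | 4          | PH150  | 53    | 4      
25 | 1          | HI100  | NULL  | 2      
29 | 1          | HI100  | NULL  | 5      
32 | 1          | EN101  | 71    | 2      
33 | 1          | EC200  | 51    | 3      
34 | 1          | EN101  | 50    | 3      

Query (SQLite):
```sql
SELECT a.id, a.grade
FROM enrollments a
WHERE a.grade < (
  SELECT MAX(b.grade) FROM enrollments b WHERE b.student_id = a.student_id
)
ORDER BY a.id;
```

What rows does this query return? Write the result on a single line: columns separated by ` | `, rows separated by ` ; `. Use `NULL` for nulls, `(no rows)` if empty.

3 | 54 ; 10 | 50 ; 33 | 51 ; 34 | 50

For each enrollments row a, compute MAX(grade) over rows sharing a.student_id.
Keep row a if a.grade < that per-group MAX.
  student_id=1: MAX(grade) = 71
  student_id=3: MAX(grade) = 78
  student_id=4: MAX(grade) = 53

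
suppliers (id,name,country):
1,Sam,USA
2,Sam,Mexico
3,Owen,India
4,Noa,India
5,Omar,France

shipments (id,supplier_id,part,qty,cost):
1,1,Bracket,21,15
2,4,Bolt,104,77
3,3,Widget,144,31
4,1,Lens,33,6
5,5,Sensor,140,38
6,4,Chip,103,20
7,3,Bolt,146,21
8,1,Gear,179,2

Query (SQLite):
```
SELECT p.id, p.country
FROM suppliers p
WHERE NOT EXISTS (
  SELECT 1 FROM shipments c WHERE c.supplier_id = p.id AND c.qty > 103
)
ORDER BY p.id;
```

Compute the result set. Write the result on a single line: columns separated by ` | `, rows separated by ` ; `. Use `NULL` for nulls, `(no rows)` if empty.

For each suppliers row, check whether any shipments with matching supplier_id has qty > 103.
Keep rows where that is false.

2 | Mexico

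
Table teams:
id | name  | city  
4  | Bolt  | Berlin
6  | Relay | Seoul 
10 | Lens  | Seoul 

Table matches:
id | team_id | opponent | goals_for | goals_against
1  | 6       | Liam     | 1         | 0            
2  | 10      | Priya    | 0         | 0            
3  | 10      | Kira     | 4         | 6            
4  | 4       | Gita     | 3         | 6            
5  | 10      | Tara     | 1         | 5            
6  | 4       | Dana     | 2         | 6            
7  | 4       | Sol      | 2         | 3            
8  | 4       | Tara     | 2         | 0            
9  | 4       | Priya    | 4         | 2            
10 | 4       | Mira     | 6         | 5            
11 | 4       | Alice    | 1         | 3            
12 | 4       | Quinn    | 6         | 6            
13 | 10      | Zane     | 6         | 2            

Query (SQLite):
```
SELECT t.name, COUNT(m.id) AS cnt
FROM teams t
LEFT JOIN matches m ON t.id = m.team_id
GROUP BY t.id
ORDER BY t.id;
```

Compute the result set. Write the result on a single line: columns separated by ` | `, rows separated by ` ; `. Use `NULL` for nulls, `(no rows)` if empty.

LEFT JOIN keeps every teams row; unmatched ones get NULL for matches columns.
Group by teams.id and compute COUNT(m.id). COUNT(col) of an all-NULL group is 0.
  4: ids {4, 6, 7, 8, 9, 10, 11, 12} → COUNT(m.id)=8
  6: ids {1} → COUNT(m.id)=1
  10: ids {2, 3, 5, 13} → COUNT(m.id)=4

Bolt | 8 ; Relay | 1 ; Lens | 4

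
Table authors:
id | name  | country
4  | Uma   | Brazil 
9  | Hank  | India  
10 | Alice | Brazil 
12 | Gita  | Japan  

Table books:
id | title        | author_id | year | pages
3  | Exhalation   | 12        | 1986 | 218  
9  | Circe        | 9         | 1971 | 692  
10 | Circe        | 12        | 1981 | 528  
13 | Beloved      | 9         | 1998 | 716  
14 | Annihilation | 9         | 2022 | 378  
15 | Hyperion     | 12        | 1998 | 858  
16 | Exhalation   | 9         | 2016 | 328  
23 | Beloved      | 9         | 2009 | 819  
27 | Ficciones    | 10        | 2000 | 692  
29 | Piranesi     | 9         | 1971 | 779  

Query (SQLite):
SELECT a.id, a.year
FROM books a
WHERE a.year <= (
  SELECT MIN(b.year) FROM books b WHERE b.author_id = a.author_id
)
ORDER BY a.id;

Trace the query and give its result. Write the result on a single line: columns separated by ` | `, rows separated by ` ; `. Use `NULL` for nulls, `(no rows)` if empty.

For each books row a, compute MIN(year) over rows sharing a.author_id.
Keep row a if a.year <= that per-group MIN.
  author_id=9: MIN(year) = 1971
  author_id=10: MIN(year) = 2000
  author_id=12: MIN(year) = 1981

9 | 1971 ; 10 | 1981 ; 27 | 2000 ; 29 | 1971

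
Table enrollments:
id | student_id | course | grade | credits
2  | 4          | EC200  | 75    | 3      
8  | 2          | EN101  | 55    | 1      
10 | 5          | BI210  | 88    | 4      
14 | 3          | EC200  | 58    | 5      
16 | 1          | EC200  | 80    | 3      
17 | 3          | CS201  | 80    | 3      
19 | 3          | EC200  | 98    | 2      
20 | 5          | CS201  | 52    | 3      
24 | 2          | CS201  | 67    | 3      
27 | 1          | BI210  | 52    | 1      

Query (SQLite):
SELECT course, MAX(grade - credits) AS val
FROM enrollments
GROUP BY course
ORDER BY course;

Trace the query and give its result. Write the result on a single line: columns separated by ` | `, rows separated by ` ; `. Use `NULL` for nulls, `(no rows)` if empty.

For each row compute grade - credits.
Group by course; take MAX of the expression per group.
  BI210: ids {10, 27} → MAX(grade - credits)=84
  CS201: ids {17, 20, 24} → MAX(grade - credits)=77
  EC200: ids {2, 14, 16, 19} → MAX(grade - credits)=96
  EN101: ids {8} → MAX(grade - credits)=54

BI210 | 84 ; CS201 | 77 ; EC200 | 96 ; EN101 | 54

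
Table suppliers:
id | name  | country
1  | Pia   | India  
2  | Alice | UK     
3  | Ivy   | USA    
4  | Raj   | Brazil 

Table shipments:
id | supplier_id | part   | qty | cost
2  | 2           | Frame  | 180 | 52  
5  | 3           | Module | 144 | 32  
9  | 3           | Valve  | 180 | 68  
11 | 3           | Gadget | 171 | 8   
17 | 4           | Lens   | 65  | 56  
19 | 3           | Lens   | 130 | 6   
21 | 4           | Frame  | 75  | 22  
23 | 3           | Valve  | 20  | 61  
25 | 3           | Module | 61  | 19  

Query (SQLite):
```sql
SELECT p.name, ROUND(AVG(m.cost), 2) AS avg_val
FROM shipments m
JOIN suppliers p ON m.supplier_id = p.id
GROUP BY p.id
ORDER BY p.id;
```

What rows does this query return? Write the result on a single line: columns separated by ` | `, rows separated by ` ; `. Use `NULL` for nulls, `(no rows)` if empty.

Alice | 52 ; Ivy | 32.33 ; Raj | 39

Join each shipments row to its suppliers via supplier_id.
Group joined rows by suppliers.id; compute ROUND(AVG(m.cost), 2) per group.
  2: ids {2} → ROUND(AVG(m.cost), 2)=52
  3: ids {5, 9, 11, 19, 23, 25} → ROUND(AVG(m.cost), 2)=32.33
  4: ids {17, 21} → ROUND(AVG(m.cost), 2)=39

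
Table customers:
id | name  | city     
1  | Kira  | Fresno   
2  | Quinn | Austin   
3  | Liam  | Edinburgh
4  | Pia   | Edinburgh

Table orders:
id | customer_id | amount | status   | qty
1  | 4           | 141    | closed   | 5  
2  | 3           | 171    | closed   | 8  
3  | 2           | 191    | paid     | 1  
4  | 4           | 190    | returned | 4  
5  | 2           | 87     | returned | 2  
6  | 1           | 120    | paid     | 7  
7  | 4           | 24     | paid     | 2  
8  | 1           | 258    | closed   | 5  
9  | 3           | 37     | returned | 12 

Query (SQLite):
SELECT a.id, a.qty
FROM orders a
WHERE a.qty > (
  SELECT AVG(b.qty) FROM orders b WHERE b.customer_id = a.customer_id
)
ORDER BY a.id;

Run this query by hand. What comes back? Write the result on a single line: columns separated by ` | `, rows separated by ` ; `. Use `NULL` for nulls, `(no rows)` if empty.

1 | 5 ; 4 | 4 ; 5 | 2 ; 6 | 7 ; 9 | 12

For each orders row a, compute AVG(qty) over rows sharing a.customer_id.
Keep row a if a.qty > that per-group AVG.
  customer_id=1: AVG(qty) = 6.0
  customer_id=2: AVG(qty) = 1.5
  customer_id=3: AVG(qty) = 10.0
  customer_id=4: AVG(qty) = 3.666667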